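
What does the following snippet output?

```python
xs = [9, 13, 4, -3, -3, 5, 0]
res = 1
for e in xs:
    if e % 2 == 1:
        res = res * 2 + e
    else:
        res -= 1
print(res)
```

258

e=9: odd, res = 1*2+9 = 11
e=13: odd, res = 11*2+13 = 35
e=4: not odd, res = 35-1 = 34
e=-3: odd, res = 34*2+(-3) = 65
e=-3: odd, res = 65*2+(-3) = 127
e=5: odd, res = 127*2+5 = 259
e=0: not odd, res = 259-1 = 258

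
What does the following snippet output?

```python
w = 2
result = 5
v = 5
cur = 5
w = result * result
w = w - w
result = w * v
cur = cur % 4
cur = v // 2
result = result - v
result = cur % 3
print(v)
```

w = 5*5 = 25
w = 25-25 = 0
result = 0*5 = 0
cur = 5%4 = 1
cur = 5//2 = 2
result = 0-5 = -5
result = 2%3 = 2

5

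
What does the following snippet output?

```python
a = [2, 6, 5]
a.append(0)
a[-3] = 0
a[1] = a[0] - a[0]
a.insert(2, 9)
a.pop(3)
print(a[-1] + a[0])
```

2

append 0 → [2, 6, 5, 0]
a[-3] = 0 → [2, 0, 5, 0]
a[1] = a[0]-a[0] = 2-2 = 0 → [2, 0, 5, 0]
insert 9 at 2 → [2, 0, 9, 5, 0]
pop(3) removes 5 → [2, 0, 9, 0]
a[-1]+a[0] = 0+2 = 2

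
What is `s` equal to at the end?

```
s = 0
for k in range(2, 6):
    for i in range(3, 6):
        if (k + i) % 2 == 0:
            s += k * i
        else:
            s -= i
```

64

k=2,i=3: odd sum, s = 0-3 = -3
k=2,i=4: even sum, s = (-3)+8 = 5
k=2,i=5: odd sum, s = 5-5 = 0
k=3,i=3: even sum, s = 0+9 = 9
k=3,i=4: odd sum, s = 9-4 = 5
k=3,i=5: even sum, s = 5+15 = 20
k=4,i=3: odd sum, s = 20-3 = 17
k=4,i=4: even sum, s = 17+16 = 33
k=4,i=5: odd sum, s = 33-5 = 28
k=5,i=3: even sum, s = 28+15 = 43
k=5,i=4: odd sum, s = 43-4 = 39
k=5,i=5: even sum, s = 39+25 = 64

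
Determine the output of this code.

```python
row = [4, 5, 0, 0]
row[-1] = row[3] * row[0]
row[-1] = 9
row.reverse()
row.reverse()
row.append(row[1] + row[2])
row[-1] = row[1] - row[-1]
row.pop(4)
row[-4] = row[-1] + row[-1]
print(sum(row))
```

row[-1] = row[3]*row[0] = 0*4 = 0 → [4, 5, 0, 0]
row[-1] = 9 → [4, 5, 0, 9]
reverse → [9, 0, 5, 4]
reverse → [4, 5, 0, 9]
append row[1]+row[2] = 5+0 = 5 → [4, 5, 0, 9, 5]
row[-1] = row[1]-row[-1] = 5-5 = 0 → [4, 5, 0, 9, 0]
pop(4) removes 0 → [4, 5, 0, 9]
row[-4] = row[-1]+row[-1] = 9+9 = 18 → [18, 5, 0, 9]
sum = 32

32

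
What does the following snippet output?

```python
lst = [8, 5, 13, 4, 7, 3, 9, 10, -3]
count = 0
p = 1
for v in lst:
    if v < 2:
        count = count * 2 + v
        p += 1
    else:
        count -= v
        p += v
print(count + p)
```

v=8: not <2, count = 0-8 = -8; p=9
v=5: not <2, count = (-8)-5 = -13; p=14
v=13: not <2, count = (-13)-13 = -26; p=27
v=4: not <2, count = (-26)-4 = -30; p=31
v=7: not <2, count = (-30)-7 = -37; p=38
v=3: not <2, count = (-37)-3 = -40; p=41
v=9: not <2, count = (-40)-9 = -49; p=50
v=10: not <2, count = (-49)-10 = -59; p=60
v=-3: <2, count = (-59)*2+(-3) = -121; p=61
count+p = (-121)+61 = -60

-60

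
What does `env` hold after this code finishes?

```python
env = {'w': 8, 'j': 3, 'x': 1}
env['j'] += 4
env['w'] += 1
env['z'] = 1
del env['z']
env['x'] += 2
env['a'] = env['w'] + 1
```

{'w': 9, 'j': 7, 'x': 3, 'a': 10}

env['j'] = 3+4 = 7 → {'w': 8, 'j': 7, 'x': 1}
env['w'] = 8+1 = 9 → {'w': 9, 'j': 7, 'x': 1}
env['z'] = 1 → {'w': 9, 'j': 7, 'x': 1, 'z': 1}
del 'z' → {'w': 9, 'j': 7, 'x': 1}
env['x'] = 1+2 = 3 → {'w': 9, 'j': 7, 'x': 3}
env['a'] = env['w']+1 = 10 → {'w': 9, 'j': 7, 'x': 3, 'a': 10}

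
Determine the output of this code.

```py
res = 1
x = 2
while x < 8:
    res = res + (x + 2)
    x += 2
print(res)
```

x=2: res = 1+4 = 5
x=4: res = 5+6 = 11
x=6: res = 11+8 = 19

19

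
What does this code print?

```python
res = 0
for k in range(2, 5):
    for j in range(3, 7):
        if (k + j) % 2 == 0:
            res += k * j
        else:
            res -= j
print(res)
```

58

k=2,j=3: odd sum, res = 0-3 = -3
k=2,j=4: even sum, res = (-3)+8 = 5
k=2,j=5: odd sum, res = 5-5 = 0
k=2,j=6: even sum, res = 0+12 = 12
k=3,j=3: even sum, res = 12+9 = 21
k=3,j=4: odd sum, res = 21-4 = 17
k=3,j=5: even sum, res = 17+15 = 32
k=3,j=6: odd sum, res = 32-6 = 26
k=4,j=3: odd sum, res = 26-3 = 23
k=4,j=4: even sum, res = 23+16 = 39
k=4,j=5: odd sum, res = 39-5 = 34
k=4,j=6: even sum, res = 34+24 = 58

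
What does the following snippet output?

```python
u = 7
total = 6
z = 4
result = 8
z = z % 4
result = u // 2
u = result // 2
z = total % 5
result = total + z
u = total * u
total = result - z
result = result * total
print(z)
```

1

z = 4%4 = 0
result = 7//2 = 3
u = 3//2 = 1
z = 6%5 = 1
result = 6+1 = 7
u = 6*1 = 6
total = 7-1 = 6
result = 7*6 = 42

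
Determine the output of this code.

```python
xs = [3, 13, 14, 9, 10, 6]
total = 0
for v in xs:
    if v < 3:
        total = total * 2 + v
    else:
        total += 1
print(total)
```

6

v=3: not <3, total = 0+1 = 1
v=13: not <3, total = 1+1 = 2
v=14: not <3, total = 2+1 = 3
v=9: not <3, total = 3+1 = 4
v=10: not <3, total = 4+1 = 5
v=6: not <3, total = 5+1 = 6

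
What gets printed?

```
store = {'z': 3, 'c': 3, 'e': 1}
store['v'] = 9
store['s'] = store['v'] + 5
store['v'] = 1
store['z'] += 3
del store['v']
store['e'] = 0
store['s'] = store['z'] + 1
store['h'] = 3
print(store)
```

{'z': 6, 'c': 3, 'e': 0, 's': 7, 'h': 3}

store['v'] = 9 → {'z': 3, 'c': 3, 'e': 1, 'v': 9}
store['s'] = store['v']+5 = 14 → {'z': 3, 'c': 3, 'e': 1, 'v': 9, 's': 14}
store['v'] = 1 → {'z': 3, 'c': 3, 'e': 1, 'v': 1, 's': 14}
store['z'] = 3+3 = 6 → {'z': 6, 'c': 3, 'e': 1, 'v': 1, 's': 14}
del 'v' → {'z': 6, 'c': 3, 'e': 1, 's': 14}
store['e'] = 0 → {'z': 6, 'c': 3, 'e': 0, 's': 14}
store['s'] = store['z']+1 = 7 → {'z': 6, 'c': 3, 'e': 0, 's': 7}
store['h'] = 3 → {'z': 6, 'c': 3, 'e': 0, 's': 7, 'h': 3}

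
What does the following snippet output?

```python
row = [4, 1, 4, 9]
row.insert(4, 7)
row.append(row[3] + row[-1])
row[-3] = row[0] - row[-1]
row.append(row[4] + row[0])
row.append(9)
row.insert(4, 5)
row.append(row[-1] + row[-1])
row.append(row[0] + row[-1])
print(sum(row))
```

insert 7 at 4 → [4, 1, 4, 9, 7]
append row[3]+row[-1] = 9+7 = 16 → [4, 1, 4, 9, 7, 16]
row[-3] = row[0]-row[-1] = 4-16 = -12 → [4, 1, 4, -12, 7, 16]
append row[4]+row[0] = 7+4 = 11 → [4, 1, 4, -12, 7, 16, 11]
append 9 → [4, 1, 4, -12, 7, 16, 11, 9]
insert 5 at 4 → [4, 1, 4, -12, 5, 7, 16, 11, 9]
append row[-1]+row[-1] = 9+9 = 18 → [4, 1, 4, -12, 5, 7, 16, 11, 9, 18]
append row[0]+row[-1] = 4+18 = 22 → [4, 1, 4, -12, 5, 7, 16, 11, 9, 18, 22]
sum = 85

85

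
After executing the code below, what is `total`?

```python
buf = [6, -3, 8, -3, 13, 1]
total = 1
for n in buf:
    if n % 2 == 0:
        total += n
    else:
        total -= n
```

7

n=6: even, total = 1+6 = 7
n=-3: not even, total = 7-(-3) = 10
n=8: even, total = 10+8 = 18
n=-3: not even, total = 18-(-3) = 21
n=13: not even, total = 21-13 = 8
n=1: not even, total = 8-1 = 7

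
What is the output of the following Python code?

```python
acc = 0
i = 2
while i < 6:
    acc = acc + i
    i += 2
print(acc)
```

i=2: acc = 0+2 = 2
i=4: acc = 2+4 = 6

6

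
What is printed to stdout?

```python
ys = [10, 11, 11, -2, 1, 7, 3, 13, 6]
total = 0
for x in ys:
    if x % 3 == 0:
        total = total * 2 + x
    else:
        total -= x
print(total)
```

x=10: not %3==0, total = 0-10 = -10
x=11: not %3==0, total = (-10)-11 = -21
x=11: not %3==0, total = (-21)-11 = -32
x=-2: not %3==0, total = (-32)-(-2) = -30
x=1: not %3==0, total = (-30)-1 = -31
x=7: not %3==0, total = (-31)-7 = -38
x=3: %3==0, total = (-38)*2+3 = -73
x=13: not %3==0, total = (-73)-13 = -86
x=6: %3==0, total = (-86)*2+6 = -166

-166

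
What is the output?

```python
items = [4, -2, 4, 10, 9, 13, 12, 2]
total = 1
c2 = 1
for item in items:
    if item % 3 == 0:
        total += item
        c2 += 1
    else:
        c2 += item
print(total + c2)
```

item=4: not %3==0; c2=5
item=-2: not %3==0; c2=3
item=4: not %3==0; c2=7
item=10: not %3==0; c2=17
item=9: %3==0, total = 1+9 = 10; c2=18
item=13: not %3==0; c2=31
item=12: %3==0, total = 10+12 = 22; c2=32
item=2: not %3==0; c2=34
total+c2 = 22+34 = 56

56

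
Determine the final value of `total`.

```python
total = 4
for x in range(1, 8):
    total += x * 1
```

32

x=1: total = 4+1*1 = 5
x=2: total = 5+2*1 = 7
x=3: total = 7+3*1 = 10
x=4: total = 10+4*1 = 14
x=5: total = 14+5*1 = 19
x=6: total = 19+6*1 = 25
x=7: total = 25+7*1 = 32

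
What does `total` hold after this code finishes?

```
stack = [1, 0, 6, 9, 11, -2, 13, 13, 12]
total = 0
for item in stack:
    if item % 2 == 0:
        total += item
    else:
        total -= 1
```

item=1: not even, total = 0-1 = -1
item=0: even, total = (-1)+0 = -1
item=6: even, total = (-1)+6 = 5
item=9: not even, total = 5-1 = 4
item=11: not even, total = 4-1 = 3
item=-2: even, total = 3+(-2) = 1
item=13: not even, total = 1-1 = 0
item=13: not even, total = 0-1 = -1
item=12: even, total = (-1)+12 = 11

11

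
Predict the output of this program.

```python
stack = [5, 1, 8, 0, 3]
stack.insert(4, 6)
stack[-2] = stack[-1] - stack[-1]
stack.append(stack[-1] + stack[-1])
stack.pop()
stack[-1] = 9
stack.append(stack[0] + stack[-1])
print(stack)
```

insert 6 at 4 → [5, 1, 8, 0, 6, 3]
stack[-2] = stack[-1]-stack[-1] = 3-3 = 0 → [5, 1, 8, 0, 0, 3]
append stack[-1]+stack[-1] = 3+3 = 6 → [5, 1, 8, 0, 0, 3, 6]
pop() removes 6 → [5, 1, 8, 0, 0, 3]
stack[-1] = 9 → [5, 1, 8, 0, 0, 9]
append stack[0]+stack[-1] = 5+9 = 14 → [5, 1, 8, 0, 0, 9, 14]

[5, 1, 8, 0, 0, 9, 14]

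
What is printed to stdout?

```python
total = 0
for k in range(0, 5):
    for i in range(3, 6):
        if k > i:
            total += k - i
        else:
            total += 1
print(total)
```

15

k=0,i=3: not 0>3, total = 0+1 = 1
k=0,i=4: not 0>4, total = 1+1 = 2
k=0,i=5: not 0>5, total = 2+1 = 3
k=1,i=3: not 1>3, total = 3+1 = 4
k=1,i=4: not 1>4, total = 4+1 = 5
k=1,i=5: not 1>5, total = 5+1 = 6
k=2,i=3: not 2>3, total = 6+1 = 7
k=2,i=4: not 2>4, total = 7+1 = 8
k=2,i=5: not 2>5, total = 8+1 = 9
k=3,i=3: not 3>3, total = 9+1 = 10
k=3,i=4: not 3>4, total = 10+1 = 11
k=3,i=5: not 3>5, total = 11+1 = 12
k=4,i=3: 4>3, total = 12+1 = 13
k=4,i=4: not 4>4, total = 13+1 = 14
k=4,i=5: not 4>5, total = 14+1 = 15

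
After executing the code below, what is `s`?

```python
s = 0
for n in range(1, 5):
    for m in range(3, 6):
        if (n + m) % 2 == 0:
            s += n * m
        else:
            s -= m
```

32

n=1,m=3: even sum, s = 0+3 = 3
n=1,m=4: odd sum, s = 3-4 = -1
n=1,m=5: even sum, s = (-1)+5 = 4
n=2,m=3: odd sum, s = 4-3 = 1
n=2,m=4: even sum, s = 1+8 = 9
n=2,m=5: odd sum, s = 9-5 = 4
n=3,m=3: even sum, s = 4+9 = 13
n=3,m=4: odd sum, s = 13-4 = 9
n=3,m=5: even sum, s = 9+15 = 24
n=4,m=3: odd sum, s = 24-3 = 21
n=4,m=4: even sum, s = 21+16 = 37
n=4,m=5: odd sum, s = 37-5 = 32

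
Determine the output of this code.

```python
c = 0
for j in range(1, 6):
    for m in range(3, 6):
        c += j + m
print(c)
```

105

j=1,m=3: c = 0+4 = 4
j=1,m=4: c = 4+5 = 9
j=1,m=5: c = 9+6 = 15
j=2,m=3: c = 15+5 = 20
j=2,m=4: c = 20+6 = 26
j=2,m=5: c = 26+7 = 33
j=3,m=3: c = 33+6 = 39
j=3,m=4: c = 39+7 = 46
j=3,m=5: c = 46+8 = 54
j=4,m=3: c = 54+7 = 61
j=4,m=4: c = 61+8 = 69
j=4,m=5: c = 69+9 = 78
j=5,m=3: c = 78+8 = 86
j=5,m=4: c = 86+9 = 95
j=5,m=5: c = 95+10 = 105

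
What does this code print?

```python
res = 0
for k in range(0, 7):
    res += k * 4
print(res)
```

k=0: res = 0+0*4 = 0
k=1: res = 0+1*4 = 4
k=2: res = 4+2*4 = 12
k=3: res = 12+3*4 = 24
k=4: res = 24+4*4 = 40
k=5: res = 40+5*4 = 60
k=6: res = 60+6*4 = 84

84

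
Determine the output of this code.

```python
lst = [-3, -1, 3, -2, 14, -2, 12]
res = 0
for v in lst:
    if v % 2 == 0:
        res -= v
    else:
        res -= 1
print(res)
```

v=-3: not even, res = 0-1 = -1
v=-1: not even, res = (-1)-1 = -2
v=3: not even, res = (-2)-1 = -3
v=-2: even, res = (-3)-(-2) = -1
v=14: even, res = (-1)-14 = -15
v=-2: even, res = (-15)-(-2) = -13
v=12: even, res = (-13)-12 = -25

-25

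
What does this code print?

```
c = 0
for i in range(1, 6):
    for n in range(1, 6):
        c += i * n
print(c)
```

i=1,n=1: c = 0+1 = 1
i=1,n=2: c = 1+2 = 3
i=1,n=3: c = 3+3 = 6
i=1,n=4: c = 6+4 = 10
i=1,n=5: c = 10+5 = 15
i=2,n=1: c = 15+2 = 17
i=2,n=2: c = 17+4 = 21
i=2,n=3: c = 21+6 = 27
i=2,n=4: c = 27+8 = 35
i=2,n=5: c = 35+10 = 45
i=3,n=1: c = 45+3 = 48
i=3,n=2: c = 48+6 = 54
i=3,n=3: c = 54+9 = 63
i=3,n=4: c = 63+12 = 75
i=3,n=5: c = 75+15 = 90
i=4,n=1: c = 90+4 = 94
i=4,n=2: c = 94+8 = 102
i=4,n=3: c = 102+12 = 114
i=4,n=4: c = 114+16 = 130
i=4,n=5: c = 130+20 = 150
i=5,n=1: c = 150+5 = 155
i=5,n=2: c = 155+10 = 165
i=5,n=3: c = 165+15 = 180
i=5,n=4: c = 180+20 = 200
i=5,n=5: c = 200+25 = 225

225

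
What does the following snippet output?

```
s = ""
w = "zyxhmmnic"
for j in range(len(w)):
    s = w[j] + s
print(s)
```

j=0: prepend 'z' → 'z'
j=1: prepend 'y' → 'yz'
j=2: prepend 'x' → 'xyz'
j=3: prepend 'h' → 'hxyz'
j=4: prepend 'm' → 'mhxyz'
j=5: prepend 'm' → 'mmhxyz'
j=6: prepend 'n' → 'nmmhxyz'
j=7: prepend 'i' → 'inmmhxyz'
j=8: prepend 'c' → 'cinmmhxyz'

cinmmhxyz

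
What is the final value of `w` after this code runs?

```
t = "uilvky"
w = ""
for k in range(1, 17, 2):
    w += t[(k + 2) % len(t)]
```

k=1: add t[3]='v' → 'v'
k=3: add t[5]='y' → 'vy'
k=5: add t[1]='i' → 'vyi'
k=7: add t[3]='v' → 'vyiv'
k=9: add t[5]='y' → 'vyivy'
k=11: add t[1]='i' → 'vyivyi'
k=13: add t[3]='v' → 'vyivyiv'
k=15: add t[5]='y' → 'vyivyivy'

'vyivyivy'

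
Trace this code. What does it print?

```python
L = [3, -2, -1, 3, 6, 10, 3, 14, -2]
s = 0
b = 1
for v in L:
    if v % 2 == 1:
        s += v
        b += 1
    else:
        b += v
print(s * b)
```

v=3: odd, s = 0+3 = 3; b=2
v=-2: not odd; b=0
v=-1: odd, s = 3+(-1) = 2; b=1
v=3: odd, s = 2+3 = 5; b=2
v=6: not odd; b=8
v=10: not odd; b=18
v=3: odd, s = 5+3 = 8; b=19
v=14: not odd; b=33
v=-2: not odd; b=31
s*b = 8*31 = 248

248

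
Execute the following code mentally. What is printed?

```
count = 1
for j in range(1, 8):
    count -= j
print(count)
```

-27

j=1: count = 1-1 = 0
j=2: count = 0-2 = -2
j=3: count = (-2)-3 = -5
j=4: count = (-5)-4 = -9
j=5: count = (-9)-5 = -14
j=6: count = (-14)-6 = -20
j=7: count = (-20)-7 = -27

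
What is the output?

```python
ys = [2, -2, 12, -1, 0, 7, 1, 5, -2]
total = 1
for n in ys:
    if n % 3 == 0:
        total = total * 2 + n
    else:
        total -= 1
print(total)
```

14

n=2: not %3==0, total = 1-1 = 0
n=-2: not %3==0, total = 0-1 = -1
n=12: %3==0, total = (-1)*2+12 = 10
n=-1: not %3==0, total = 10-1 = 9
n=0: %3==0, total = 9*2+0 = 18
n=7: not %3==0, total = 18-1 = 17
n=1: not %3==0, total = 17-1 = 16
n=5: not %3==0, total = 16-1 = 15
n=-2: not %3==0, total = 15-1 = 14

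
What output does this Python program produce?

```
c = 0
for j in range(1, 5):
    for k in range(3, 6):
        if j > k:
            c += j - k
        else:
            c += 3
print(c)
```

j=1,k=3: not 1>3, c = 0+3 = 3
j=1,k=4: not 1>4, c = 3+3 = 6
j=1,k=5: not 1>5, c = 6+3 = 9
j=2,k=3: not 2>3, c = 9+3 = 12
j=2,k=4: not 2>4, c = 12+3 = 15
j=2,k=5: not 2>5, c = 15+3 = 18
j=3,k=3: not 3>3, c = 18+3 = 21
j=3,k=4: not 3>4, c = 21+3 = 24
j=3,k=5: not 3>5, c = 24+3 = 27
j=4,k=3: 4>3, c = 27+1 = 28
j=4,k=4: not 4>4, c = 28+3 = 31
j=4,k=5: not 4>5, c = 31+3 = 34

34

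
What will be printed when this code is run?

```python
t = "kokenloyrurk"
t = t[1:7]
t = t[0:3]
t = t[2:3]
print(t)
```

slice [1:7] → 'okenlo'
slice [0:3] → 'oke'
slice [2:3] → 'e'

e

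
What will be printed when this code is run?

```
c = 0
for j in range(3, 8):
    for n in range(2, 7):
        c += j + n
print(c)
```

j=3,n=2: c = 0+5 = 5
j=3,n=3: c = 5+6 = 11
j=3,n=4: c = 11+7 = 18
j=3,n=5: c = 18+8 = 26
j=3,n=6: c = 26+9 = 35
j=4,n=2: c = 35+6 = 41
j=4,n=3: c = 41+7 = 48
j=4,n=4: c = 48+8 = 56
j=4,n=5: c = 56+9 = 65
j=4,n=6: c = 65+10 = 75
j=5,n=2: c = 75+7 = 82
j=5,n=3: c = 82+8 = 90
j=5,n=4: c = 90+9 = 99
j=5,n=5: c = 99+10 = 109
j=5,n=6: c = 109+11 = 120
j=6,n=2: c = 120+8 = 128
j=6,n=3: c = 128+9 = 137
j=6,n=4: c = 137+10 = 147
j=6,n=5: c = 147+11 = 158
j=6,n=6: c = 158+12 = 170
j=7,n=2: c = 170+9 = 179
j=7,n=3: c = 179+10 = 189
j=7,n=4: c = 189+11 = 200
j=7,n=5: c = 200+12 = 212
j=7,n=6: c = 212+13 = 225

225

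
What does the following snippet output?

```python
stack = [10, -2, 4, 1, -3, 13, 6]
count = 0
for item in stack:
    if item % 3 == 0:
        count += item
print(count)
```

3

item=10: not %3==0
item=-2: not %3==0
item=4: not %3==0
item=1: not %3==0
item=-3: %3==0, count = 0+(-3) = -3
item=13: not %3==0
item=6: %3==0, count = (-3)+6 = 3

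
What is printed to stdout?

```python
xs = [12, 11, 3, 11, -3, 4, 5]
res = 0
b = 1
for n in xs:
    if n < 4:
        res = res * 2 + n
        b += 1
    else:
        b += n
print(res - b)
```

-43

n=12: not <4; b=13
n=11: not <4; b=24
n=3: <4, res = 0*2+3 = 3; b=25
n=11: not <4; b=36
n=-3: <4, res = 3*2+(-3) = 3; b=37
n=4: not <4; b=41
n=5: not <4; b=46
res-b = 3-46 = -43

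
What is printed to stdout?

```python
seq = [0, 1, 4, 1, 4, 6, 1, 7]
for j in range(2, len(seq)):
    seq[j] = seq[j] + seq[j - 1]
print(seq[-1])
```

j=2: seq[2] = 4+1 = 5 → [0, 1, 5, 1, 4, 6, 1, 7]
j=3: seq[3] = 1+5 = 6 → [0, 1, 5, 6, 4, 6, 1, 7]
j=4: seq[4] = 4+6 = 10 → [0, 1, 5, 6, 10, 6, 1, 7]
j=5: seq[5] = 6+10 = 16 → [0, 1, 5, 6, 10, 16, 1, 7]
j=6: seq[6] = 1+16 = 17 → [0, 1, 5, 6, 10, 16, 17, 7]
j=7: seq[7] = 7+17 = 24 → [0, 1, 5, 6, 10, 16, 17, 24]

24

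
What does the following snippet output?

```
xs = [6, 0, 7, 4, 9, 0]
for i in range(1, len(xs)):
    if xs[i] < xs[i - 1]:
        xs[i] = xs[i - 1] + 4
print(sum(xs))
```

96

i=1: 0<6, xs[1] = 6+4 = 10 → [6, 10, 7, 4, 9, 0]
i=2: 7<10, xs[2] = 10+4 = 14 → [6, 10, 14, 4, 9, 0]
i=3: 4<14, xs[3] = 14+4 = 18 → [6, 10, 14, 18, 9, 0]
i=4: 9<18, xs[4] = 18+4 = 22 → [6, 10, 14, 18, 22, 0]
i=5: 0<22, xs[5] = 22+4 = 26 → [6, 10, 14, 18, 22, 26]
sum = 96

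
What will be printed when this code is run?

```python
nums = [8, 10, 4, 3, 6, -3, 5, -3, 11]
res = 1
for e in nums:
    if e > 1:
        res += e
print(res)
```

48

e=8: >1, res = 1+8 = 9
e=10: >1, res = 9+10 = 19
e=4: >1, res = 19+4 = 23
e=3: >1, res = 23+3 = 26
e=6: >1, res = 26+6 = 32
e=-3: not >1
e=5: >1, res = 32+5 = 37
e=-3: not >1
e=11: >1, res = 37+11 = 48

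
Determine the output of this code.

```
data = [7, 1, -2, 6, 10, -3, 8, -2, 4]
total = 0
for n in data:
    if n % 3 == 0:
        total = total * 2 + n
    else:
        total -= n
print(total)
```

-45

n=7: not %3==0, total = 0-7 = -7
n=1: not %3==0, total = (-7)-1 = -8
n=-2: not %3==0, total = (-8)-(-2) = -6
n=6: %3==0, total = (-6)*2+6 = -6
n=10: not %3==0, total = (-6)-10 = -16
n=-3: %3==0, total = (-16)*2+(-3) = -35
n=8: not %3==0, total = (-35)-8 = -43
n=-2: not %3==0, total = (-43)-(-2) = -41
n=4: not %3==0, total = (-41)-4 = -45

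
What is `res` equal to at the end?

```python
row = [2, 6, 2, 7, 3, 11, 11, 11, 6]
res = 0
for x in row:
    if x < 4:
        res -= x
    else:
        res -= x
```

-59

x=2: <4, res = 0-2 = -2
x=6: not <4, res = (-2)-6 = -8
x=2: <4, res = (-8)-2 = -10
x=7: not <4, res = (-10)-7 = -17
x=3: <4, res = (-17)-3 = -20
x=11: not <4, res = (-20)-11 = -31
x=11: not <4, res = (-31)-11 = -42
x=11: not <4, res = (-42)-11 = -53
x=6: not <4, res = (-53)-6 = -59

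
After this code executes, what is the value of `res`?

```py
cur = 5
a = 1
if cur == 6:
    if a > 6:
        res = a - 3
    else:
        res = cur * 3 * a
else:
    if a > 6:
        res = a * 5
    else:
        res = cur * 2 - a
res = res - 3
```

6

cur=5, a=1
cur == 6 is False; a > 6 is False
→ res = cur * 2 - a = 9
res = 9-3 = 6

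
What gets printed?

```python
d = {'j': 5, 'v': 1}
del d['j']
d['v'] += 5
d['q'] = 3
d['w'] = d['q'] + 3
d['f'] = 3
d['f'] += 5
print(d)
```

del 'j' → {'v': 1}
d['v'] = 1+5 = 6 → {'v': 6}
d['q'] = 3 → {'v': 6, 'q': 3}
d['w'] = d['q']+3 = 6 → {'v': 6, 'q': 3, 'w': 6}
d['f'] = 3 → {'v': 6, 'q': 3, 'w': 6, 'f': 3}
d['f'] = 3+5 = 8 → {'v': 6, 'q': 3, 'w': 6, 'f': 8}

{'v': 6, 'q': 3, 'w': 6, 'f': 8}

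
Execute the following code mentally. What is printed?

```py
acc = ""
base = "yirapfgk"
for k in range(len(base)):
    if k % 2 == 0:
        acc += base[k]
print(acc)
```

yrpg

k=0: add 'y' → 'y'
k=1: skip
k=2: add 'r' → 'yr'
k=3: skip
k=4: add 'p' → 'yrp'
k=5: skip
k=6: add 'g' → 'yrpg'
k=7: skip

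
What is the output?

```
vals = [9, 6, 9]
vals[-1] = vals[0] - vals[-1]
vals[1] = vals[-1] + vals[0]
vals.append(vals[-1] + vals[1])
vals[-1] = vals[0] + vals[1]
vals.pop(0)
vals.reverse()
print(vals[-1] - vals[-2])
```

9

vals[-1] = vals[0]-vals[-1] = 9-9 = 0 → [9, 6, 0]
vals[1] = vals[-1]+vals[0] = 0+9 = 9 → [9, 9, 0]
append vals[-1]+vals[1] = 0+9 = 9 → [9, 9, 0, 9]
vals[-1] = vals[0]+vals[1] = 9+9 = 18 → [9, 9, 0, 18]
pop(0) removes 9 → [9, 0, 18]
reverse → [18, 0, 9]
vals[-1]-vals[-2] = 9-0 = 9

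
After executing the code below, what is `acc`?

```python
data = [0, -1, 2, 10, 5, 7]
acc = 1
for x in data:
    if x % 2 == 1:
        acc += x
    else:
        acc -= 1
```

x=0: not odd, acc = 1-1 = 0
x=-1: odd, acc = 0+(-1) = -1
x=2: not odd, acc = (-1)-1 = -2
x=10: not odd, acc = (-2)-1 = -3
x=5: odd, acc = (-3)+5 = 2
x=7: odd, acc = 2+7 = 9

9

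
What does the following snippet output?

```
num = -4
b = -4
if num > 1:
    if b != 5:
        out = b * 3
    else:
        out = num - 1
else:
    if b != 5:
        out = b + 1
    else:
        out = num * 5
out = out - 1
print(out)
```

num=-4, b=-4
num > 1 is False; b != 5 is True
→ out = b + 1 = -3
out = (-3)-1 = -4

-4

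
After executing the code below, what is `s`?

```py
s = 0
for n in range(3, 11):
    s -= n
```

-52

n=3: s = 0-3 = -3
n=4: s = (-3)-4 = -7
n=5: s = (-7)-5 = -12
n=6: s = (-12)-6 = -18
n=7: s = (-18)-7 = -25
n=8: s = (-25)-8 = -33
n=9: s = (-33)-9 = -42
n=10: s = (-42)-10 = -52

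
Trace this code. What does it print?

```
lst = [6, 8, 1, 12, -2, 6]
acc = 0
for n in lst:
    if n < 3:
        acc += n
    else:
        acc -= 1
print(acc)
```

n=6: not <3, acc = 0-1 = -1
n=8: not <3, acc = (-1)-1 = -2
n=1: <3, acc = (-2)+1 = -1
n=12: not <3, acc = (-1)-1 = -2
n=-2: <3, acc = (-2)+(-2) = -4
n=6: not <3, acc = (-4)-1 = -5

-5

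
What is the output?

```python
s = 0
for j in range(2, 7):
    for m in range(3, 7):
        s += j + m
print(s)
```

170

j=2,m=3: s = 0+5 = 5
j=2,m=4: s = 5+6 = 11
j=2,m=5: s = 11+7 = 18
j=2,m=6: s = 18+8 = 26
j=3,m=3: s = 26+6 = 32
j=3,m=4: s = 32+7 = 39
j=3,m=5: s = 39+8 = 47
j=3,m=6: s = 47+9 = 56
j=4,m=3: s = 56+7 = 63
j=4,m=4: s = 63+8 = 71
j=4,m=5: s = 71+9 = 80
j=4,m=6: s = 80+10 = 90
j=5,m=3: s = 90+8 = 98
j=5,m=4: s = 98+9 = 107
j=5,m=5: s = 107+10 = 117
j=5,m=6: s = 117+11 = 128
j=6,m=3: s = 128+9 = 137
j=6,m=4: s = 137+10 = 147
j=6,m=5: s = 147+11 = 158
j=6,m=6: s = 158+12 = 170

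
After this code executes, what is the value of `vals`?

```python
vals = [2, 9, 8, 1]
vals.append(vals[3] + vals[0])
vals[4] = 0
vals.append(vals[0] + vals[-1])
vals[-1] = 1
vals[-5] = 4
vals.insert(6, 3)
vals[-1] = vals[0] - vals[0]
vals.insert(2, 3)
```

append vals[3]+vals[0] = 1+2 = 3 → [2, 9, 8, 1, 3]
vals[4] = 0 → [2, 9, 8, 1, 0]
append vals[0]+vals[-1] = 2+0 = 2 → [2, 9, 8, 1, 0, 2]
vals[-1] = 1 → [2, 9, 8, 1, 0, 1]
vals[-5] = 4 → [2, 4, 8, 1, 0, 1]
insert 3 at 6 → [2, 4, 8, 1, 0, 1, 3]
vals[-1] = vals[0]-vals[0] = 2-2 = 0 → [2, 4, 8, 1, 0, 1, 0]
insert 3 at 2 → [2, 4, 3, 8, 1, 0, 1, 0]

[2, 4, 3, 8, 1, 0, 1, 0]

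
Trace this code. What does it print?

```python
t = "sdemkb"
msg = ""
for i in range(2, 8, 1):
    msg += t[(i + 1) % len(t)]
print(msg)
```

mkbsde

i=2: add t[3]='m' → 'm'
i=3: add t[4]='k' → 'mk'
i=4: add t[5]='b' → 'mkb'
i=5: add t[0]='s' → 'mkbs'
i=6: add t[1]='d' → 'mkbsd'
i=7: add t[2]='e' → 'mkbsde'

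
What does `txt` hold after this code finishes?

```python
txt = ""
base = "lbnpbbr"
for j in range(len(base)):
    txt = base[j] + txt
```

'rbbpnbl'

j=0: prepend 'l' → 'l'
j=1: prepend 'b' → 'bl'
j=2: prepend 'n' → 'nbl'
j=3: prepend 'p' → 'pnbl'
j=4: prepend 'b' → 'bpnbl'
j=5: prepend 'b' → 'bbpnbl'
j=6: prepend 'r' → 'rbbpnbl'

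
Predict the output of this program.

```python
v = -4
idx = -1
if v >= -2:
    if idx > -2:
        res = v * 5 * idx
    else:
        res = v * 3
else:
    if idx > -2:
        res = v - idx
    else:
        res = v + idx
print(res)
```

v=-4, idx=-1
v >= -2 is False; idx > -2 is True
→ res = v - idx = -3

-3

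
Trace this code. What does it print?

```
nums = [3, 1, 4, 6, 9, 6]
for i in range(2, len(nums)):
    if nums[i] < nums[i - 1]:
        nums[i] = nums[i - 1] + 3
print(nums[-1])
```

12

i=2: 4>=1, unchanged → [3, 1, 4, 6, 9, 6]
i=3: 6>=4, unchanged → [3, 1, 4, 6, 9, 6]
i=4: 9>=6, unchanged → [3, 1, 4, 6, 9, 6]
i=5: 6<9, nums[5] = 9+3 = 12 → [3, 1, 4, 6, 9, 12]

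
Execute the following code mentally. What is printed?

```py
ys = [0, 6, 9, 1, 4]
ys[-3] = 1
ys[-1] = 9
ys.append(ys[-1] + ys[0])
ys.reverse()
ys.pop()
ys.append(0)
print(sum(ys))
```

ys[-3] = 1 → [0, 6, 1, 1, 4]
ys[-1] = 9 → [0, 6, 1, 1, 9]
append ys[-1]+ys[0] = 9+0 = 9 → [0, 6, 1, 1, 9, 9]
reverse → [9, 9, 1, 1, 6, 0]
pop() removes 0 → [9, 9, 1, 1, 6]
append 0 → [9, 9, 1, 1, 6, 0]
sum = 26

26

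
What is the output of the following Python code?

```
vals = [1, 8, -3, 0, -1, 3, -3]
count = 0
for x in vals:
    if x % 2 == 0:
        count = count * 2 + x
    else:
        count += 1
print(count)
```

x=1: not even, count = 0+1 = 1
x=8: even, count = 1*2+8 = 10
x=-3: not even, count = 10+1 = 11
x=0: even, count = 11*2+0 = 22
x=-1: not even, count = 22+1 = 23
x=3: not even, count = 23+1 = 24
x=-3: not even, count = 24+1 = 25

25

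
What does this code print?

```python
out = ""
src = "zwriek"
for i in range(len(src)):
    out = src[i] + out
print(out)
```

keirwz

i=0: prepend 'z' → 'z'
i=1: prepend 'w' → 'wz'
i=2: prepend 'r' → 'rwz'
i=3: prepend 'i' → 'irwz'
i=4: prepend 'e' → 'eirwz'
i=5: prepend 'k' → 'keirwz'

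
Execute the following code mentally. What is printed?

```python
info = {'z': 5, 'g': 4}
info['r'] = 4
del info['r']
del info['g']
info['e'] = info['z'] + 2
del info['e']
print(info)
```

info['r'] = 4 → {'z': 5, 'g': 4, 'r': 4}
del 'r' → {'z': 5, 'g': 4}
del 'g' → {'z': 5}
info['e'] = info['z']+2 = 7 → {'z': 5, 'e': 7}
del 'e' → {'z': 5}

{'z': 5}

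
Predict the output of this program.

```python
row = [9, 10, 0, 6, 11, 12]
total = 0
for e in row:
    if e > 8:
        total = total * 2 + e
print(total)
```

146

e=9: >8, total = 0*2+9 = 9
e=10: >8, total = 9*2+10 = 28
e=0: not >8
e=6: not >8
e=11: >8, total = 28*2+11 = 67
e=12: >8, total = 67*2+12 = 146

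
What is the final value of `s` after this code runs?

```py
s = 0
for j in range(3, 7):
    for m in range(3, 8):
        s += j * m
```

j=3,m=3: s = 0+9 = 9
j=3,m=4: s = 9+12 = 21
j=3,m=5: s = 21+15 = 36
j=3,m=6: s = 36+18 = 54
j=3,m=7: s = 54+21 = 75
j=4,m=3: s = 75+12 = 87
j=4,m=4: s = 87+16 = 103
j=4,m=5: s = 103+20 = 123
j=4,m=6: s = 123+24 = 147
j=4,m=7: s = 147+28 = 175
j=5,m=3: s = 175+15 = 190
j=5,m=4: s = 190+20 = 210
j=5,m=5: s = 210+25 = 235
j=5,m=6: s = 235+30 = 265
j=5,m=7: s = 265+35 = 300
j=6,m=3: s = 300+18 = 318
j=6,m=4: s = 318+24 = 342
j=6,m=5: s = 342+30 = 372
j=6,m=6: s = 372+36 = 408
j=6,m=7: s = 408+42 = 450

450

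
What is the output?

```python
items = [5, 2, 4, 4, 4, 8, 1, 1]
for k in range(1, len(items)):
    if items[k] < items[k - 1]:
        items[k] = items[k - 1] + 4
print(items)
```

k=1: 2<5, items[1] = 5+4 = 9 → [5, 9, 4, 4, 4, 8, 1, 1]
k=2: 4<9, items[2] = 9+4 = 13 → [5, 9, 13, 4, 4, 8, 1, 1]
k=3: 4<13, items[3] = 13+4 = 17 → [5, 9, 13, 17, 4, 8, 1, 1]
k=4: 4<17, items[4] = 17+4 = 21 → [5, 9, 13, 17, 21, 8, 1, 1]
k=5: 8<21, items[5] = 21+4 = 25 → [5, 9, 13, 17, 21, 25, 1, 1]
k=6: 1<25, items[6] = 25+4 = 29 → [5, 9, 13, 17, 21, 25, 29, 1]
k=7: 1<29, items[7] = 29+4 = 33 → [5, 9, 13, 17, 21, 25, 29, 33]

[5, 9, 13, 17, 21, 25, 29, 33]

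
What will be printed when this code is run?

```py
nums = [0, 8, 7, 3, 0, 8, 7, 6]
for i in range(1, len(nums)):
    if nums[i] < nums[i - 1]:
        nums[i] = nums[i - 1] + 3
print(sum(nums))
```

i=1: 8>=0, unchanged → [0, 8, 7, 3, 0, 8, 7, 6]
i=2: 7<8, nums[2] = 8+3 = 11 → [0, 8, 11, 3, 0, 8, 7, 6]
i=3: 3<11, nums[3] = 11+3 = 14 → [0, 8, 11, 14, 0, 8, 7, 6]
i=4: 0<14, nums[4] = 14+3 = 17 → [0, 8, 11, 14, 17, 8, 7, 6]
i=5: 8<17, nums[5] = 17+3 = 20 → [0, 8, 11, 14, 17, 20, 7, 6]
i=6: 7<20, nums[6] = 20+3 = 23 → [0, 8, 11, 14, 17, 20, 23, 6]
i=7: 6<23, nums[7] = 23+3 = 26 → [0, 8, 11, 14, 17, 20, 23, 26]
sum = 119

119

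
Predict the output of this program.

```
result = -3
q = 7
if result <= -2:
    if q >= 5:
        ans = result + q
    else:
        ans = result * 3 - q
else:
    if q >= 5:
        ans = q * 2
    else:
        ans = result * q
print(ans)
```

4

result=-3, q=7
result <= -2 is True; q >= 5 is True
→ ans = result + q = 4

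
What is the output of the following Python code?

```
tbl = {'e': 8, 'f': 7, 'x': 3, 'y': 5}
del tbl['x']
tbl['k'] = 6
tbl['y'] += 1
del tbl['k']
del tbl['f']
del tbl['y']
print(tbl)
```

del 'x' → {'e': 8, 'f': 7, 'y': 5}
tbl['k'] = 6 → {'e': 8, 'f': 7, 'y': 5, 'k': 6}
tbl['y'] = 5+1 = 6 → {'e': 8, 'f': 7, 'y': 6, 'k': 6}
del 'k' → {'e': 8, 'f': 7, 'y': 6}
del 'f' → {'e': 8, 'y': 6}
del 'y' → {'e': 8}

{'e': 8}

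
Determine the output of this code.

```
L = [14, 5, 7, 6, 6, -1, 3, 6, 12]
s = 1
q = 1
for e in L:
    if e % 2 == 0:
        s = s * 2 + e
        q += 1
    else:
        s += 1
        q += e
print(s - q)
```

e=14: even, s = 1*2+14 = 16; q=2
e=5: not even, s = 16+1 = 17; q=7
e=7: not even, s = 17+1 = 18; q=14
e=6: even, s = 18*2+6 = 42; q=15
e=6: even, s = 42*2+6 = 90; q=16
e=-1: not even, s = 90+1 = 91; q=15
e=3: not even, s = 91+1 = 92; q=18
e=6: even, s = 92*2+6 = 190; q=19
e=12: even, s = 190*2+12 = 392; q=20
s-q = 392-20 = 372

372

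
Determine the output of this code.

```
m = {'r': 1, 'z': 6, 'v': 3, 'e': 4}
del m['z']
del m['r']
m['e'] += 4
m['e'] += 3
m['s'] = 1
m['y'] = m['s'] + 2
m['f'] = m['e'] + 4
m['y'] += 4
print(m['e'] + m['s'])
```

12

del 'z' → {'r': 1, 'v': 3, 'e': 4}
del 'r' → {'v': 3, 'e': 4}
m['e'] = 4+4 = 8 → {'v': 3, 'e': 8}
m['e'] = 8+3 = 11 → {'v': 3, 'e': 11}
m['s'] = 1 → {'v': 3, 'e': 11, 's': 1}
m['y'] = m['s']+2 = 3 → {'v': 3, 'e': 11, 's': 1, 'y': 3}
m['f'] = m['e']+4 = 15 → {'v': 3, 'e': 11, 's': 1, 'y': 3, 'f': 15}
m['y'] = 3+4 = 7 → {'v': 3, 'e': 11, 's': 1, 'y': 7, 'f': 15}
m['e']+m['s'] = 11+1 = 12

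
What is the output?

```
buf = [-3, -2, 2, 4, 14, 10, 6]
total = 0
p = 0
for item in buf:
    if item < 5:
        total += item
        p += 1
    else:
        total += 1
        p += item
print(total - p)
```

item=-3: <5, total = 0+(-3) = -3; p=1
item=-2: <5, total = (-3)+(-2) = -5; p=2
item=2: <5, total = (-5)+2 = -3; p=3
item=4: <5, total = (-3)+4 = 1; p=4
item=14: not <5, total = 1+1 = 2; p=18
item=10: not <5, total = 2+1 = 3; p=28
item=6: not <5, total = 3+1 = 4; p=34
total-p = 4-34 = -30

-30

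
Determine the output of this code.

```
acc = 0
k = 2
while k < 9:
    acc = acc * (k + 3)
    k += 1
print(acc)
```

0

k=2: acc = 0*5 = 0
k=3: acc = 0*6 = 0
k=4: acc = 0*7 = 0
k=5: acc = 0*8 = 0
k=6: acc = 0*9 = 0
k=7: acc = 0*10 = 0
k=8: acc = 0*11 = 0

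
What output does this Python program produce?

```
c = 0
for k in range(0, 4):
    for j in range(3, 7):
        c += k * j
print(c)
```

108

k=0,j=3: c = 0+0 = 0
k=0,j=4: c = 0+0 = 0
k=0,j=5: c = 0+0 = 0
k=0,j=6: c = 0+0 = 0
k=1,j=3: c = 0+3 = 3
k=1,j=4: c = 3+4 = 7
k=1,j=5: c = 7+5 = 12
k=1,j=6: c = 12+6 = 18
k=2,j=3: c = 18+6 = 24
k=2,j=4: c = 24+8 = 32
k=2,j=5: c = 32+10 = 42
k=2,j=6: c = 42+12 = 54
k=3,j=3: c = 54+9 = 63
k=3,j=4: c = 63+12 = 75
k=3,j=5: c = 75+15 = 90
k=3,j=6: c = 90+18 = 108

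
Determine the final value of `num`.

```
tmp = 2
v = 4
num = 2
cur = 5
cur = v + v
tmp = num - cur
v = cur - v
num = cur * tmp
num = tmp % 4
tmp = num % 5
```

2

cur = 4+4 = 8
tmp = 2-8 = -6
v = 8-4 = 4
num = 8*(-6) = -48
num = (-6)%4 = 2
tmp = 2%5 = 2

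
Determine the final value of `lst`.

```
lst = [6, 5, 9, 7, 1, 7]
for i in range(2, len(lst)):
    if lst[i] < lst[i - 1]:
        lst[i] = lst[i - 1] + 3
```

[6, 5, 9, 12, 15, 18]

i=2: 9>=5, unchanged → [6, 5, 9, 7, 1, 7]
i=3: 7<9, lst[3] = 9+3 = 12 → [6, 5, 9, 12, 1, 7]
i=4: 1<12, lst[4] = 12+3 = 15 → [6, 5, 9, 12, 15, 7]
i=5: 7<15, lst[5] = 15+3 = 18 → [6, 5, 9, 12, 15, 18]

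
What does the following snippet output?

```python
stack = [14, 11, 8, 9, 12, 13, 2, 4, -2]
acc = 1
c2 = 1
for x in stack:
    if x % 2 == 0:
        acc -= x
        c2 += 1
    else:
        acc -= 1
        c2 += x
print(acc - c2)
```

-80

x=14: even, acc = 1-14 = -13; c2=2
x=11: not even, acc = (-13)-1 = -14; c2=13
x=8: even, acc = (-14)-8 = -22; c2=14
x=9: not even, acc = (-22)-1 = -23; c2=23
x=12: even, acc = (-23)-12 = -35; c2=24
x=13: not even, acc = (-35)-1 = -36; c2=37
x=2: even, acc = (-36)-2 = -38; c2=38
x=4: even, acc = (-38)-4 = -42; c2=39
x=-2: even, acc = (-42)-(-2) = -40; c2=40
acc-c2 = (-40)-40 = -80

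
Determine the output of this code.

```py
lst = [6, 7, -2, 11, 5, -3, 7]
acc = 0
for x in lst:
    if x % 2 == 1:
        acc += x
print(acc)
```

27

x=6: not odd
x=7: odd, acc = 0+7 = 7
x=-2: not odd
x=11: odd, acc = 7+11 = 18
x=5: odd, acc = 18+5 = 23
x=-3: odd, acc = 23+(-3) = 20
x=7: odd, acc = 20+7 = 27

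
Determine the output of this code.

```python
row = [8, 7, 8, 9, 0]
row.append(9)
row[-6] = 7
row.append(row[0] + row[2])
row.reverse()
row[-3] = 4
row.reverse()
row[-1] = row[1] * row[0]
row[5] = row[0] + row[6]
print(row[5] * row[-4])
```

504

append 9 → [8, 7, 8, 9, 0, 9]
row[-6] = 7 → [7, 7, 8, 9, 0, 9]
append row[0]+row[2] = 7+8 = 15 → [7, 7, 8, 9, 0, 9, 15]
reverse → [15, 9, 0, 9, 8, 7, 7]
row[-3] = 4 → [15, 9, 0, 9, 4, 7, 7]
reverse → [7, 7, 4, 9, 0, 9, 15]
row[-1] = row[1]*row[0] = 7*7 = 49 → [7, 7, 4, 9, 0, 9, 49]
row[5] = row[0]+row[6] = 7+49 = 56 → [7, 7, 4, 9, 0, 56, 49]
row[5]*row[-4] = 56*9 = 504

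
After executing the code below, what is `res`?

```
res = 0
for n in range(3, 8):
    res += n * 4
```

100

n=3: res = 0+3*4 = 12
n=4: res = 12+4*4 = 28
n=5: res = 28+5*4 = 48
n=6: res = 48+6*4 = 72
n=7: res = 72+7*4 = 100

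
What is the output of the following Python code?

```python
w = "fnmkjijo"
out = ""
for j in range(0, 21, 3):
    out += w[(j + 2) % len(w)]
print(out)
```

j=0: add w[2]='m' → 'm'
j=3: add w[5]='i' → 'mi'
j=6: add w[0]='f' → 'mif'
j=9: add w[3]='k' → 'mifk'
j=12: add w[6]='j' → 'mifkj'
j=15: add w[1]='n' → 'mifkjn'
j=18: add w[4]='j' → 'mifkjnj'

mifkjnj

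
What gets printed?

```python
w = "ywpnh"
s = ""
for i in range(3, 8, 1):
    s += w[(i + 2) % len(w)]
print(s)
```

i=3: add w[0]='y' → 'y'
i=4: add w[1]='w' → 'yw'
i=5: add w[2]='p' → 'ywp'
i=6: add w[3]='n' → 'ywpn'
i=7: add w[4]='h' → 'ywpnh'

ywpnh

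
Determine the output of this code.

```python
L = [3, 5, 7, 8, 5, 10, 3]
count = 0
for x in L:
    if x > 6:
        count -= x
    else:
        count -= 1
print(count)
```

x=3: not >6, count = 0-1 = -1
x=5: not >6, count = (-1)-1 = -2
x=7: >6, count = (-2)-7 = -9
x=8: >6, count = (-9)-8 = -17
x=5: not >6, count = (-17)-1 = -18
x=10: >6, count = (-18)-10 = -28
x=3: not >6, count = (-28)-1 = -29

-29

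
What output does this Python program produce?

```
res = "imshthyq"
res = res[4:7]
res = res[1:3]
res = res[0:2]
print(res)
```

hy

slice [4:7] → 'thy'
slice [1:3] → 'hy'
slice [0:2] → 'hy'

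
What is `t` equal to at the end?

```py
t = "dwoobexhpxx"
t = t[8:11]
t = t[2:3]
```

slice [8:11] → 'pxx'
slice [2:3] → 'x'

'x'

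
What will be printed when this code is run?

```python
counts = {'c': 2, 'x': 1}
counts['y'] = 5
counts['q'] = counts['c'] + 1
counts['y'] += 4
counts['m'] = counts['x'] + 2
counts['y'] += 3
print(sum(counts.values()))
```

21

counts['y'] = 5 → {'c': 2, 'x': 1, 'y': 5}
counts['q'] = counts['c']+1 = 3 → {'c': 2, 'x': 1, 'y': 5, 'q': 3}
counts['y'] = 5+4 = 9 → {'c': 2, 'x': 1, 'y': 9, 'q': 3}
counts['m'] = counts['x']+2 = 3 → {'c': 2, 'x': 1, 'y': 9, 'q': 3, 'm': 3}
counts['y'] = 9+3 = 12 → {'c': 2, 'x': 1, 'y': 12, 'q': 3, 'm': 3}
sum of values = 21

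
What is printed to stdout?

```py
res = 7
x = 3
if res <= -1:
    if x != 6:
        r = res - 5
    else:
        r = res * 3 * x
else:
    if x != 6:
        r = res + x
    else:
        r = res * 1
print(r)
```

res=7, x=3
res <= -1 is False; x != 6 is True
→ r = res + x = 10

10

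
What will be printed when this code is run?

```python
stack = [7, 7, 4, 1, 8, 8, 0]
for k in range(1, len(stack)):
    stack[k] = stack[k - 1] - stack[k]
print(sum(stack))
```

-57

k=1: stack[1] = 7-7 = 0 → [7, 0, 4, 1, 8, 8, 0]
k=2: stack[2] = 0-4 = -4 → [7, 0, -4, 1, 8, 8, 0]
k=3: stack[3] = (-4)-1 = -5 → [7, 0, -4, -5, 8, 8, 0]
k=4: stack[4] = (-5)-8 = -13 → [7, 0, -4, -5, -13, 8, 0]
k=5: stack[5] = (-13)-8 = -21 → [7, 0, -4, -5, -13, -21, 0]
k=6: stack[6] = (-21)-0 = -21 → [7, 0, -4, -5, -13, -21, -21]
sum = -57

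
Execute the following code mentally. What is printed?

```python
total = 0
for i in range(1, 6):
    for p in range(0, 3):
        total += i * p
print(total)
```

45

i=1,p=0: total = 0+0 = 0
i=1,p=1: total = 0+1 = 1
i=1,p=2: total = 1+2 = 3
i=2,p=0: total = 3+0 = 3
i=2,p=1: total = 3+2 = 5
i=2,p=2: total = 5+4 = 9
i=3,p=0: total = 9+0 = 9
i=3,p=1: total = 9+3 = 12
i=3,p=2: total = 12+6 = 18
i=4,p=0: total = 18+0 = 18
i=4,p=1: total = 18+4 = 22
i=4,p=2: total = 22+8 = 30
i=5,p=0: total = 30+0 = 30
i=5,p=1: total = 30+5 = 35
i=5,p=2: total = 35+10 = 45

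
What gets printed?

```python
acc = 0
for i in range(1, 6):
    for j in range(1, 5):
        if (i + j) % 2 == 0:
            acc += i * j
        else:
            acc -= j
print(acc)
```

46

i=1,j=1: even sum, acc = 0+1 = 1
i=1,j=2: odd sum, acc = 1-2 = -1
i=1,j=3: even sum, acc = (-1)+3 = 2
i=1,j=4: odd sum, acc = 2-4 = -2
i=2,j=1: odd sum, acc = (-2)-1 = -3
i=2,j=2: even sum, acc = (-3)+4 = 1
i=2,j=3: odd sum, acc = 1-3 = -2
i=2,j=4: even sum, acc = (-2)+8 = 6
i=3,j=1: even sum, acc = 6+3 = 9
i=3,j=2: odd sum, acc = 9-2 = 7
i=3,j=3: even sum, acc = 7+9 = 16
i=3,j=4: odd sum, acc = 16-4 = 12
i=4,j=1: odd sum, acc = 12-1 = 11
i=4,j=2: even sum, acc = 11+8 = 19
i=4,j=3: odd sum, acc = 19-3 = 16
i=4,j=4: even sum, acc = 16+16 = 32
i=5,j=1: even sum, acc = 32+5 = 37
i=5,j=2: odd sum, acc = 37-2 = 35
i=5,j=3: even sum, acc = 35+15 = 50
i=5,j=4: odd sum, acc = 50-4 = 46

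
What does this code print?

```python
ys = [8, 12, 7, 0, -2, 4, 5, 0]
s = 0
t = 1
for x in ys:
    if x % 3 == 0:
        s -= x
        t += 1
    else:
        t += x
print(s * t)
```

-312

x=8: not %3==0; t=9
x=12: %3==0, s = 0-12 = -12; t=10
x=7: not %3==0; t=17
x=0: %3==0, s = (-12)-0 = -12; t=18
x=-2: not %3==0; t=16
x=4: not %3==0; t=20
x=5: not %3==0; t=25
x=0: %3==0, s = (-12)-0 = -12; t=26
s*t = (-12)*26 = -312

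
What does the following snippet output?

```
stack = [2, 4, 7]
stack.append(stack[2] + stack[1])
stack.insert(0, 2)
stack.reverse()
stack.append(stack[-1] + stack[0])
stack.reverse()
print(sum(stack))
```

append stack[2]+stack[1] = 7+4 = 11 → [2, 4, 7, 11]
insert 2 at 0 → [2, 2, 4, 7, 11]
reverse → [11, 7, 4, 2, 2]
append stack[-1]+stack[0] = 2+11 = 13 → [11, 7, 4, 2, 2, 13]
reverse → [13, 2, 2, 4, 7, 11]
sum = 39

39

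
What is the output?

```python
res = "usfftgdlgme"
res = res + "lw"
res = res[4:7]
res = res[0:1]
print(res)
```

+ 'lw' → 'usfftgdlgmelw'
slice [4:7] → 'tgd'
slice [0:1] → 't'

t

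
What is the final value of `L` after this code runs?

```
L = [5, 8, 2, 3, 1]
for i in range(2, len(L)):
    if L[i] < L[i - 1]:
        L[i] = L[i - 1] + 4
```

[5, 8, 12, 16, 20]

i=2: 2<8, L[2] = 8+4 = 12 → [5, 8, 12, 3, 1]
i=3: 3<12, L[3] = 12+4 = 16 → [5, 8, 12, 16, 1]
i=4: 1<16, L[4] = 16+4 = 20 → [5, 8, 12, 16, 20]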